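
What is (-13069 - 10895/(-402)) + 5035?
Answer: -3218773/402 ≈ -8006.9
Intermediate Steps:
(-13069 - 10895/(-402)) + 5035 = (-13069 - 10895*(-1/402)) + 5035 = (-13069 + 10895/402) + 5035 = -5242843/402 + 5035 = -3218773/402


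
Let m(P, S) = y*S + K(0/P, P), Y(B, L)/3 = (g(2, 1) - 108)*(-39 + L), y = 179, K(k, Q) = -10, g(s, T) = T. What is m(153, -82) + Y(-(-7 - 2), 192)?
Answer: -63801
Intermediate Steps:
Y(B, L) = 12519 - 321*L (Y(B, L) = 3*((1 - 108)*(-39 + L)) = 3*(-107*(-39 + L)) = 3*(4173 - 107*L) = 12519 - 321*L)
m(P, S) = -10 + 179*S (m(P, S) = 179*S - 10 = -10 + 179*S)
m(153, -82) + Y(-(-7 - 2), 192) = (-10 + 179*(-82)) + (12519 - 321*192) = (-10 - 14678) + (12519 - 61632) = -14688 - 49113 = -63801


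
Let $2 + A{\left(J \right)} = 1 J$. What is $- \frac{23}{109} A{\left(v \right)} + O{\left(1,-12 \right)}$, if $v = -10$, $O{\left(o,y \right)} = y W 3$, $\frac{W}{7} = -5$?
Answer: $\frac{137616}{109} \approx 1262.5$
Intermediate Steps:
$W = -35$ ($W = 7 \left(-5\right) = -35$)
$O{\left(o,y \right)} = - 105 y$ ($O{\left(o,y \right)} = y \left(-35\right) 3 = - 35 y 3 = - 105 y$)
$A{\left(J \right)} = -2 + J$ ($A{\left(J \right)} = -2 + 1 J = -2 + J$)
$- \frac{23}{109} A{\left(v \right)} + O{\left(1,-12 \right)} = - \frac{23}{109} \left(-2 - 10\right) - -1260 = \left(-23\right) \frac{1}{109} \left(-12\right) + 1260 = \left(- \frac{23}{109}\right) \left(-12\right) + 1260 = \frac{276}{109} + 1260 = \frac{137616}{109}$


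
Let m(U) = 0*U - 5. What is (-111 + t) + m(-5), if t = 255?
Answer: 139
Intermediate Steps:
m(U) = -5 (m(U) = 0 - 5 = -5)
(-111 + t) + m(-5) = (-111 + 255) - 5 = 144 - 5 = 139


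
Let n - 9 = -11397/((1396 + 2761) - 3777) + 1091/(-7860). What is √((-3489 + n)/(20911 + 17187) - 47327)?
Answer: I*√3830067950563603559697/284477766 ≈ 217.55*I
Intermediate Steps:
n = -315569/14934 (n = 9 + (-11397/((1396 + 2761) - 3777) + 1091/(-7860)) = 9 + (-11397/(4157 - 3777) + 1091*(-1/7860)) = 9 + (-11397/380 - 1091/7860) = 9 - 449975/14934 = -315569/14934 ≈ -21.131)
√((-3489 + n)/(20911 + 17187) - 47327) = √((-3489 - 315569/14934)/(20911 + 17187) - 47327) = √(-52420295/14934/38098 - 47327) = √(-52420295/14934*1/38098 - 47327) = √(-52420295/568955532 - 47327) = √(-26927010883259/568955532) = I*√3830067950563603559697/284477766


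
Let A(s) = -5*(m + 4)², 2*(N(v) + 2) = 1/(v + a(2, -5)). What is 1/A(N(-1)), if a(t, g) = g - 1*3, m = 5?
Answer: -1/405 ≈ -0.0024691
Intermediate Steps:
a(t, g) = -3 + g (a(t, g) = g - 3 = -3 + g)
N(v) = -2 + 1/(2*(-8 + v)) (N(v) = -2 + 1/(2*(v + (-3 - 5))) = -2 + 1/(2*(v - 8)) = -2 + 1/(2*(-8 + v)))
A(s) = -405 (A(s) = -5*(5 + 4)² = -5*9² = -5*81 = -405)
1/A(N(-1)) = 1/(-405) = -1/405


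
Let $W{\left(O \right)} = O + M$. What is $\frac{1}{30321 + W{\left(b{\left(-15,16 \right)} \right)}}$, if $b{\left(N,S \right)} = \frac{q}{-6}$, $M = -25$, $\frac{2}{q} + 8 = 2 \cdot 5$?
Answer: $\frac{6}{181775} \approx 3.3008 \cdot 10^{-5}$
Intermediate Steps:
$q = 1$ ($q = \frac{2}{-8 + 2 \cdot 5} = \frac{2}{-8 + 10} = \frac{2}{2} = 2 \cdot \frac{1}{2} = 1$)
$b{\left(N,S \right)} = - \frac{1}{6}$ ($b{\left(N,S \right)} = 1 \frac{1}{-6} = 1 \left(- \frac{1}{6}\right) = - \frac{1}{6}$)
$W{\left(O \right)} = -25 + O$ ($W{\left(O \right)} = O - 25 = -25 + O$)
$\frac{1}{30321 + W{\left(b{\left(-15,16 \right)} \right)}} = \frac{1}{30321 - \frac{151}{6}} = \frac{1}{\frac{181775}{6}} = \frac{6}{181775}$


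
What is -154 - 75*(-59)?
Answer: 4271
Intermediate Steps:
-154 - 75*(-59) = -154 + 4425 = 4271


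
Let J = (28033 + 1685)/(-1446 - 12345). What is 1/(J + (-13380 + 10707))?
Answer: -4597/12297687 ≈ -0.00037381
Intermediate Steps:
J = -9906/4597 (J = 29718/(-13791) = 29718*(-1/13791) = -9906/4597 ≈ -2.1549)
1/(J + (-13380 + 10707)) = 1/(-9906/4597 + (-13380 + 10707)) = 1/(-9906/4597 - 2673) = 1/(-12297687/4597) = -4597/12297687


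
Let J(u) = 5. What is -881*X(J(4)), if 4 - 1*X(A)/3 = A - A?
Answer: -10572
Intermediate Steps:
X(A) = 12 (X(A) = 12 - 3*(A - A) = 12 - 3*0 = 12 + 0 = 12)
-881*X(J(4)) = -881*12 = -10572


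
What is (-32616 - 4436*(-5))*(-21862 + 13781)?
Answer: 84333316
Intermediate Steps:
(-32616 - 4436*(-5))*(-21862 + 13781) = (-32616 + 22180)*(-8081) = -10436*(-8081) = 84333316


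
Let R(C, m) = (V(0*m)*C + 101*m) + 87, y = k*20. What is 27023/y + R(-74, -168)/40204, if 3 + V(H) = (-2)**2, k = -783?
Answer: -168993499/78699330 ≈ -2.1473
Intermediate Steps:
y = -15660 (y = -783*20 = -15660)
V(H) = 1 (V(H) = -3 + (-2)**2 = -3 + 4 = 1)
R(C, m) = 87 + C + 101*m (R(C, m) = (1*C + 101*m) + 87 = (C + 101*m) + 87 = 87 + C + 101*m)
27023/y + R(-74, -168)/40204 = 27023/(-15660) + (87 - 74 + 101*(-168))/40204 = 27023*(-1/15660) + (87 - 74 - 16968)*(1/40204) = -27023/15660 - 16955*1/40204 = -27023/15660 - 16955/40204 = -168993499/78699330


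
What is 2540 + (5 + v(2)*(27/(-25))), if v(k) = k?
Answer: 63571/25 ≈ 2542.8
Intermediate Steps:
2540 + (5 + v(2)*(27/(-25))) = 2540 + (5 + 2*(27/(-25))) = 2540 + (5 + 2*(27*(-1/25))) = 2540 + (5 + 2*(-27/25)) = 2540 + (5 - 54/25) = 2540 + 71/25 = 63571/25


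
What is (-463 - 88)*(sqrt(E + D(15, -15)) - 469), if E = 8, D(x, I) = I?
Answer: 258419 - 551*I*sqrt(7) ≈ 2.5842e+5 - 1457.8*I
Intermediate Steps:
(-463 - 88)*(sqrt(E + D(15, -15)) - 469) = (-463 - 88)*(sqrt(8 - 15) - 469) = -551*(sqrt(-7) - 469) = -551*(I*sqrt(7) - 469) = -551*(-469 + I*sqrt(7)) = 258419 - 551*I*sqrt(7)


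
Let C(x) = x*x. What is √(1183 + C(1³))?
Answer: 4*√74 ≈ 34.409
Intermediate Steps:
C(x) = x²
√(1183 + C(1³)) = √(1183 + (1³)²) = √(1183 + 1²) = √(1183 + 1) = √1184 = 4*√74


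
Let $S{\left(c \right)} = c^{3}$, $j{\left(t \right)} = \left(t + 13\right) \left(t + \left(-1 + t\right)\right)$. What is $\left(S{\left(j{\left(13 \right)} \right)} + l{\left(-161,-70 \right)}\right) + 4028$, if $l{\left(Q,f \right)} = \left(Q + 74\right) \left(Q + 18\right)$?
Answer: $274641469$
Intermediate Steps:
$l{\left(Q,f \right)} = \left(18 + Q\right) \left(74 + Q\right)$ ($l{\left(Q,f \right)} = \left(74 + Q\right) \left(18 + Q\right) = \left(18 + Q\right) \left(74 + Q\right)$)
$j{\left(t \right)} = \left(-1 + 2 t\right) \left(13 + t\right)$ ($j{\left(t \right)} = \left(13 + t\right) \left(-1 + 2 t\right) = \left(-1 + 2 t\right) \left(13 + t\right)$)
$\left(S{\left(j{\left(13 \right)} \right)} + l{\left(-161,-70 \right)}\right) + 4028 = \left(\left(-13 + 2 \cdot 13^{2} + 25 \cdot 13\right)^{3} + \left(1332 + \left(-161\right)^{2} + 92 \left(-161\right)\right)\right) + 4028 = \left(\left(-13 + 2 \cdot 169 + 325\right)^{3} + \left(1332 + 25921 - 14812\right)\right) + 4028 = \left(\left(-13 + 338 + 325\right)^{3} + 12441\right) + 4028 = \left(650^{3} + 12441\right) + 4028 = \left(274625000 + 12441\right) + 4028 = 274637441 + 4028 = 274641469$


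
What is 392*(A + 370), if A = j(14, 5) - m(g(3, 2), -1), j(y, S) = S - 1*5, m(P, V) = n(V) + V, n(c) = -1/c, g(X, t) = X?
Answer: 145040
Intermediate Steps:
m(P, V) = V - 1/V (m(P, V) = -1/V + V = V - 1/V)
j(y, S) = -5 + S (j(y, S) = S - 5 = -5 + S)
A = 0 (A = (-5 + 5) - (-1 - 1/(-1)) = 0 - (-1 - 1*(-1)) = 0 - (-1 + 1) = 0 - 1*0 = 0 + 0 = 0)
392*(A + 370) = 392*(0 + 370) = 392*370 = 145040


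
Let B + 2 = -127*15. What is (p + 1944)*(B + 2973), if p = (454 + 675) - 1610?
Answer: 1559558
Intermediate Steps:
p = -481 (p = 1129 - 1610 = -481)
B = -1907 (B = -2 - 127*15 = -2 - 1905 = -1907)
(p + 1944)*(B + 2973) = (-481 + 1944)*(-1907 + 2973) = 1463*1066 = 1559558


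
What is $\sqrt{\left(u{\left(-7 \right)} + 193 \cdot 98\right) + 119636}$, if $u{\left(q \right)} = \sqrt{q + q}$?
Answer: $\sqrt{138550 + i \sqrt{14}} \approx 372.22 + 0.005 i$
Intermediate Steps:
$u{\left(q \right)} = \sqrt{2} \sqrt{q}$ ($u{\left(q \right)} = \sqrt{2 q} = \sqrt{2} \sqrt{q}$)
$\sqrt{\left(u{\left(-7 \right)} + 193 \cdot 98\right) + 119636} = \sqrt{\left(\sqrt{2} \sqrt{-7} + 193 \cdot 98\right) + 119636} = \sqrt{\left(\sqrt{2} i \sqrt{7} + 18914\right) + 119636} = \sqrt{\left(i \sqrt{14} + 18914\right) + 119636} = \sqrt{\left(18914 + i \sqrt{14}\right) + 119636} = \sqrt{138550 + i \sqrt{14}}$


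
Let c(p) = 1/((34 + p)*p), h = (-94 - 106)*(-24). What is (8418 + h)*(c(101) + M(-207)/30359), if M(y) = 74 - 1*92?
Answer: -947602826/137981655 ≈ -6.8676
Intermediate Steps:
M(y) = -18 (M(y) = 74 - 92 = -18)
h = 4800 (h = -200*(-24) = 4800)
c(p) = 1/(p*(34 + p))
(8418 + h)*(c(101) + M(-207)/30359) = (8418 + 4800)*(1/(101*(34 + 101)) - 18/30359) = 13218*((1/101)/135 - 18*1/30359) = 13218*((1/101)*(1/135) - 18/30359) = 13218*(1/13635 - 18/30359) = 13218*(-215071/413944965) = -947602826/137981655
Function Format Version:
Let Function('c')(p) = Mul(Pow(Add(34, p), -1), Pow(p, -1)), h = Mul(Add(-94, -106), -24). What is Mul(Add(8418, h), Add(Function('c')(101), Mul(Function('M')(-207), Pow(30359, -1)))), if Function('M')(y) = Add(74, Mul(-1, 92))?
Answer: Rational(-947602826, 137981655) ≈ -6.8676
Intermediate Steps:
Function('M')(y) = -18 (Function('M')(y) = Add(74, -92) = -18)
h = 4800 (h = Mul(-200, -24) = 4800)
Function('c')(p) = Mul(Pow(p, -1), Pow(Add(34, p), -1))
Mul(Add(8418, h), Add(Function('c')(101), Mul(Function('M')(-207), Pow(30359, -1)))) = Mul(Add(8418, 4800), Add(Mul(Pow(101, -1), Pow(Add(34, 101), -1)), Mul(-18, Pow(30359, -1)))) = Mul(13218, Add(Mul(Rational(1, 101), Pow(135, -1)), Mul(-18, Rational(1, 30359)))) = Mul(13218, Add(Mul(Rational(1, 101), Rational(1, 135)), Rational(-18, 30359))) = Mul(13218, Add(Rational(1, 13635), Rational(-18, 30359))) = Mul(13218, Rational(-215071, 413944965)) = Rational(-947602826, 137981655)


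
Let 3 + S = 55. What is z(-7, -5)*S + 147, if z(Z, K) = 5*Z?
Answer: -1673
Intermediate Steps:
S = 52 (S = -3 + 55 = 52)
z(-7, -5)*S + 147 = (5*(-7))*52 + 147 = -35*52 + 147 = -1820 + 147 = -1673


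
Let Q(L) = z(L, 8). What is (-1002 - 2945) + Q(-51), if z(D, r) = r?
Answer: -3939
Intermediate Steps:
Q(L) = 8
(-1002 - 2945) + Q(-51) = (-1002 - 2945) + 8 = -3947 + 8 = -3939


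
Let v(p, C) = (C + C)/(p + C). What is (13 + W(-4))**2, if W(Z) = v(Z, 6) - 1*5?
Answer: 196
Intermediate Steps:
v(p, C) = 2*C/(C + p) (v(p, C) = (2*C)/(C + p) = 2*C/(C + p))
W(Z) = -5 + 12/(6 + Z) (W(Z) = 2*6/(6 + Z) - 1*5 = 12/(6 + Z) - 5 = -5 + 12/(6 + Z))
(13 + W(-4))**2 = (13 + (-18 - 5*(-4))/(6 - 4))**2 = (13 + (-18 + 20)/2)**2 = (13 + (1/2)*2)**2 = (13 + 1)**2 = 14**2 = 196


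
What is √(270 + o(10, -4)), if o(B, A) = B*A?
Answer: √230 ≈ 15.166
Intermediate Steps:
o(B, A) = A*B
√(270 + o(10, -4)) = √(270 - 4*10) = √(270 - 40) = √230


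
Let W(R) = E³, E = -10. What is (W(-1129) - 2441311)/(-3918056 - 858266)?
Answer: 2442311/4776322 ≈ 0.51134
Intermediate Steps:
W(R) = -1000 (W(R) = (-10)³ = -1000)
(W(-1129) - 2441311)/(-3918056 - 858266) = (-1000 - 2441311)/(-3918056 - 858266) = -2442311/(-4776322) = -2442311*(-1/4776322) = 2442311/4776322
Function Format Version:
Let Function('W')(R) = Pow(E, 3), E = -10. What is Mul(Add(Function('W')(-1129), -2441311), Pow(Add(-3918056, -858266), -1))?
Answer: Rational(2442311, 4776322) ≈ 0.51134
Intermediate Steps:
Function('W')(R) = -1000 (Function('W')(R) = Pow(-10, 3) = -1000)
Mul(Add(Function('W')(-1129), -2441311), Pow(Add(-3918056, -858266), -1)) = Mul(Add(-1000, -2441311), Pow(Add(-3918056, -858266), -1)) = Mul(-2442311, Pow(-4776322, -1)) = Mul(-2442311, Rational(-1, 4776322)) = Rational(2442311, 4776322)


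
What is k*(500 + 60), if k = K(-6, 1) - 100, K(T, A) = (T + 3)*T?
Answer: -45920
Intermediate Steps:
K(T, A) = T*(3 + T) (K(T, A) = (3 + T)*T = T*(3 + T))
k = -82 (k = -6*(3 - 6) - 100 = -6*(-3) - 100 = 18 - 100 = -82)
k*(500 + 60) = -82*(500 + 60) = -82*560 = -45920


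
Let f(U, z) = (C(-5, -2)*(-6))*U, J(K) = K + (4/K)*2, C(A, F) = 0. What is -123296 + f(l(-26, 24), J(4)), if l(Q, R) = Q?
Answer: -123296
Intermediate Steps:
J(K) = K + 8/K
f(U, z) = 0 (f(U, z) = (0*(-6))*U = 0*U = 0)
-123296 + f(l(-26, 24), J(4)) = -123296 + 0 = -123296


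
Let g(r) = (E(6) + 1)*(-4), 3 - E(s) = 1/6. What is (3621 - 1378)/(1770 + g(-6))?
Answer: 6729/5264 ≈ 1.2783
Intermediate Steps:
E(s) = 17/6 (E(s) = 3 - 1/6 = 3 - 1*⅙ = 3 - ⅙ = 17/6)
g(r) = -46/3 (g(r) = (17/6 + 1)*(-4) = (23/6)*(-4) = -46/3)
(3621 - 1378)/(1770 + g(-6)) = (3621 - 1378)/(1770 - 46/3) = 2243/(5264/3) = 2243*(3/5264) = 6729/5264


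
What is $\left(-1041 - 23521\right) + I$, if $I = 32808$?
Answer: $8246$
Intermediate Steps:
$\left(-1041 - 23521\right) + I = \left(-1041 - 23521\right) + 32808 = -24562 + 32808 = 8246$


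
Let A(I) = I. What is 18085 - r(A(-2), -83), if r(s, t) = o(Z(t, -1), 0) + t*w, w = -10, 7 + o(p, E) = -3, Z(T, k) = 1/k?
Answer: 17265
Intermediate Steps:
o(p, E) = -10 (o(p, E) = -7 - 3 = -10)
r(s, t) = -10 - 10*t (r(s, t) = -10 + t*(-10) = -10 - 10*t)
18085 - r(A(-2), -83) = 18085 - (-10 - 10*(-83)) = 18085 - (-10 + 830) = 18085 - 1*820 = 18085 - 820 = 17265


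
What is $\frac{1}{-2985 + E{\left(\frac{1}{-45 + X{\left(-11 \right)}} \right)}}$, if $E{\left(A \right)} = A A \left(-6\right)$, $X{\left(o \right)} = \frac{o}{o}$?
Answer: $- \frac{968}{2889483} \approx -0.00033501$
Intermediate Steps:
$X{\left(o \right)} = 1$
$E{\left(A \right)} = - 6 A^{2}$ ($E{\left(A \right)} = A^{2} \left(-6\right) = - 6 A^{2}$)
$\frac{1}{-2985 + E{\left(\frac{1}{-45 + X{\left(-11 \right)}} \right)}} = \frac{1}{-2985 - 6 \left(\frac{1}{-45 + 1}\right)^{2}} = \frac{1}{-2985 - 6 \left(\frac{1}{-44}\right)^{2}} = \frac{1}{-2985 - 6 \left(- \frac{1}{44}\right)^{2}} = \frac{1}{-2985 - \frac{3}{968}} = \frac{1}{- \frac{2889483}{968}} = - \frac{968}{2889483}$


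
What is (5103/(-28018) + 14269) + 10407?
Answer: 691367065/28018 ≈ 24676.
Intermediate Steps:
(5103/(-28018) + 14269) + 10407 = (5103*(-1/28018) + 14269) + 10407 = (-5103/28018 + 14269) + 10407 = 399783739/28018 + 10407 = 691367065/28018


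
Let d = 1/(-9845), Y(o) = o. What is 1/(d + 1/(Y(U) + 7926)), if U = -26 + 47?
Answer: 78238215/1898 ≈ 41221.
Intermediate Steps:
U = 21
d = -1/9845 ≈ -0.00010157
1/(d + 1/(Y(U) + 7926)) = 1/(-1/9845 + 1/(21 + 7926)) = 1/(-1/9845 + 1/7947) = 1/(1898/78238215) = 78238215/1898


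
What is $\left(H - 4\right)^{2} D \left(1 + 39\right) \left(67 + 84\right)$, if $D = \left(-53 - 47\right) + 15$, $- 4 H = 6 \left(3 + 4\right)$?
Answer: $-107942350$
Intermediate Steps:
$H = - \frac{21}{2}$ ($H = - \frac{6 \left(3 + 4\right)}{4} = - \frac{6 \cdot 7}{4} = \left(- \frac{1}{4}\right) 42 = - \frac{21}{2} \approx -10.5$)
$D = -85$ ($D = -100 + 15 = -85$)
$\left(H - 4\right)^{2} D \left(1 + 39\right) \left(67 + 84\right) = \left(- \frac{21}{2} - 4\right)^{2} \left(-85\right) \left(1 + 39\right) \left(67 + 84\right) = \left(- \frac{29}{2}\right)^{2} \left(-85\right) 40 \cdot 151 = \frac{841}{4} \left(-85\right) 6040 = \left(- \frac{71485}{4}\right) 6040 = -107942350$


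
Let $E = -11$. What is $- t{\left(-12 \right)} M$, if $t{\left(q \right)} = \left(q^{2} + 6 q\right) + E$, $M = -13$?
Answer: $793$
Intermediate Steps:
$t{\left(q \right)} = -11 + q^{2} + 6 q$ ($t{\left(q \right)} = \left(q^{2} + 6 q\right) - 11 = -11 + q^{2} + 6 q$)
$- t{\left(-12 \right)} M = - \left(-11 + \left(-12\right)^{2} + 6 \left(-12\right)\right) \left(-13\right) = - \left(-11 + 144 - 72\right) \left(-13\right) = - 61 \left(-13\right) = \left(-1\right) \left(-793\right) = 793$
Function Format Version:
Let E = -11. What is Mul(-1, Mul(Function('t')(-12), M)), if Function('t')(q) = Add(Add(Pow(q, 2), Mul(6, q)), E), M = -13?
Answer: 793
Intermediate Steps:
Function('t')(q) = Add(-11, Pow(q, 2), Mul(6, q)) (Function('t')(q) = Add(Add(Pow(q, 2), Mul(6, q)), -11) = Add(-11, Pow(q, 2), Mul(6, q)))
Mul(-1, Mul(Function('t')(-12), M)) = Mul(-1, Mul(Add(-11, Pow(-12, 2), Mul(6, -12)), -13)) = Mul(-1, Mul(Add(-11, 144, -72), -13)) = Mul(-1, Mul(61, -13)) = Mul(-1, -793) = 793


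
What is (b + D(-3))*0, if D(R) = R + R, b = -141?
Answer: 0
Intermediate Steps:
D(R) = 2*R
(b + D(-3))*0 = (-141 + 2*(-3))*0 = (-141 - 6)*0 = -147*0 = 0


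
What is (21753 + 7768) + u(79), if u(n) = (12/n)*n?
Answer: 29533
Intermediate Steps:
u(n) = 12
(21753 + 7768) + u(79) = (21753 + 7768) + 12 = 29521 + 12 = 29533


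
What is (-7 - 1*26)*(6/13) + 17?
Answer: 23/13 ≈ 1.7692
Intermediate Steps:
(-7 - 1*26)*(6/13) + 17 = (-7 - 26)*(6*(1/13)) + 17 = -33*6/13 + 17 = -198/13 + 17 = 23/13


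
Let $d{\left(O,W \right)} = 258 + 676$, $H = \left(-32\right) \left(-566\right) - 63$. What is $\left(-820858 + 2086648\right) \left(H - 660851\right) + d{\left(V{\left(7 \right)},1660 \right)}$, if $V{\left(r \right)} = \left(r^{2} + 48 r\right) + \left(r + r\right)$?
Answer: $-813652342646$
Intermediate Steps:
$H = 18049$ ($H = 18112 - 63 = 18049$)
$V{\left(r \right)} = r^{2} + 50 r$ ($V{\left(r \right)} = \left(r^{2} + 48 r\right) + 2 r = r^{2} + 50 r$)
$d{\left(O,W \right)} = 934$
$\left(-820858 + 2086648\right) \left(H - 660851\right) + d{\left(V{\left(7 \right)},1660 \right)} = \left(-820858 + 2086648\right) \left(18049 - 660851\right) + 934 = 1265790 \left(-642802\right) + 934 = -813652343580 + 934 = -813652342646$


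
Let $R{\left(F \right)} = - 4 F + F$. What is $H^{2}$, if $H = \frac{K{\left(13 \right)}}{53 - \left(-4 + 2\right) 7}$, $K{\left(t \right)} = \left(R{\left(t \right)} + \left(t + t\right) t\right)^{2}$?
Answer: $\frac{7992538801}{4489} \approx 1.7805 \cdot 10^{6}$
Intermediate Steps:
$R{\left(F \right)} = - 3 F$
$K{\left(t \right)} = \left(- 3 t + 2 t^{2}\right)^{2}$ ($K{\left(t \right)} = \left(- 3 t + \left(t + t\right) t\right)^{2} = \left(- 3 t + 2 t t\right)^{2} = \left(- 3 t + 2 t^{2}\right)^{2}$)
$H = \frac{89401}{67}$ ($H = \frac{13^{2} \left(-3 + 2 \cdot 13\right)^{2}}{53 - \left(-4 + 2\right) 7} = \frac{169 \left(-3 + 26\right)^{2}}{53 - \left(-2\right) 7} = \frac{169 \cdot 23^{2}}{53 - -14} = \frac{169 \cdot 529}{53 + 14} = \frac{89401}{67} \approx 1334.3$)
$H^{2} = \left(\frac{89401}{67}\right)^{2} = \frac{7992538801}{4489}$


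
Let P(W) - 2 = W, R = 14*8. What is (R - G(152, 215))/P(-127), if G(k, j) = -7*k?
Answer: -1176/125 ≈ -9.4080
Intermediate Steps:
R = 112
P(W) = 2 + W
(R - G(152, 215))/P(-127) = (112 - (-7)*152)/(2 - 127) = (112 - 1*(-1064))/(-125) = (112 + 1064)*(-1/125) = 1176*(-1/125) = -1176/125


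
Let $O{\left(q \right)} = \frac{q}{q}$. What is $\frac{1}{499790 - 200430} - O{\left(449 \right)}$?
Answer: $- \frac{299359}{299360} \approx -1.0$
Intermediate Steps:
$O{\left(q \right)} = 1$
$\frac{1}{499790 - 200430} - O{\left(449 \right)} = \frac{1}{499790 - 200430} - 1 = \frac{1}{299360} - 1 = - \frac{299359}{299360}$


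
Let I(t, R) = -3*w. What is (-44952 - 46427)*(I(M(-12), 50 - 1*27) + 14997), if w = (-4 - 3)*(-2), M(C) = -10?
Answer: -1366572945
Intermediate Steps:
w = 14 (w = -7*(-2) = 14)
I(t, R) = -42 (I(t, R) = -3*14 = -42)
(-44952 - 46427)*(I(M(-12), 50 - 1*27) + 14997) = (-44952 - 46427)*(-42 + 14997) = -91379*14955 = -1366572945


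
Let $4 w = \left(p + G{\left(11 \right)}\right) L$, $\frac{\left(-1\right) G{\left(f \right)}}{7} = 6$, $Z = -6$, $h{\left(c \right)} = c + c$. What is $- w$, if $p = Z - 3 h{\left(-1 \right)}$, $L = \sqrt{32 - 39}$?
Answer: $\frac{21 i \sqrt{7}}{2} \approx 27.78 i$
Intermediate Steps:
$h{\left(c \right)} = 2 c$
$G{\left(f \right)} = -42$ ($G{\left(f \right)} = \left(-7\right) 6 = -42$)
$L = i \sqrt{7}$ ($L = \sqrt{-7} = i \sqrt{7} \approx 2.6458 i$)
$p = 0$ ($p = -6 - 3 \cdot 2 \left(-1\right) = -6 - -6 = -6 + 6 = 0$)
$w = - \frac{21 i \sqrt{7}}{2}$ ($w = \frac{\left(0 - 42\right) i \sqrt{7}}{4} = \frac{\left(-42\right) i \sqrt{7}}{4} = - \frac{21 i \sqrt{7}}{2} \approx - 27.78 i$)
$- w = - \frac{\left(-21\right) i \sqrt{7}}{2} = \frac{21 i \sqrt{7}}{2}$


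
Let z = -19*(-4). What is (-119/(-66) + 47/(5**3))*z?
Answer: 683126/4125 ≈ 165.61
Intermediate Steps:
z = 76
(-119/(-66) + 47/(5**3))*z = (-119/(-66) + 47/(5**3))*76 = (-119*(-1/66) + 47/125)*76 = (119/66 + 47*(1/125))*76 = (119/66 + 47/125)*76 = (17977/8250)*76 = 683126/4125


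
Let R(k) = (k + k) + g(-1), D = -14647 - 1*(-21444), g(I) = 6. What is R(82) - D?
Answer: -6627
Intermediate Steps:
D = 6797 (D = -14647 + 21444 = 6797)
R(k) = 6 + 2*k (R(k) = (k + k) + 6 = 2*k + 6 = 6 + 2*k)
R(82) - D = (6 + 2*82) - 1*6797 = (6 + 164) - 6797 = 170 - 6797 = -6627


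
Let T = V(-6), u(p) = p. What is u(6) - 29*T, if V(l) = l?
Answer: 180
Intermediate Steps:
T = -6
u(6) - 29*T = 6 - 29*(-6) = 6 + 174 = 180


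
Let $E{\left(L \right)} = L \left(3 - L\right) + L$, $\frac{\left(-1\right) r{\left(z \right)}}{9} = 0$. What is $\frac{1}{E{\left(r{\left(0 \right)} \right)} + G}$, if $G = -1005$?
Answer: $- \frac{1}{1005} \approx -0.00099503$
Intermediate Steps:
$r{\left(z \right)} = 0$ ($r{\left(z \right)} = \left(-9\right) 0 = 0$)
$E{\left(L \right)} = L + L \left(3 - L\right)$
$\frac{1}{E{\left(r{\left(0 \right)} \right)} + G} = \frac{1}{0 \left(4 - 0\right) - 1005} = \frac{1}{0 \left(4 + 0\right) - 1005} = \frac{1}{0 \cdot 4 - 1005} = \frac{1}{0 - 1005} = \frac{1}{-1005} = - \frac{1}{1005}$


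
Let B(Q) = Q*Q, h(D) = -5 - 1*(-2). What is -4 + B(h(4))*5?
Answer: 41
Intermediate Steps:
h(D) = -3 (h(D) = -5 + 2 = -3)
B(Q) = Q²
-4 + B(h(4))*5 = -4 + (-3)²*5 = -4 + 9*5 = -4 + 45 = 41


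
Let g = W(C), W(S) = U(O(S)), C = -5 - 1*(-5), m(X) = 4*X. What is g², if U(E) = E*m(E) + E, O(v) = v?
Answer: 0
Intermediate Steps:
C = 0 (C = -5 + 5 = 0)
U(E) = E + 4*E² (U(E) = E*(4*E) + E = 4*E² + E = E + 4*E²)
W(S) = S*(1 + 4*S)
g = 0 (g = 0*(1 + 4*0) = 0*(1 + 0) = 0*1 = 0)
g² = 0² = 0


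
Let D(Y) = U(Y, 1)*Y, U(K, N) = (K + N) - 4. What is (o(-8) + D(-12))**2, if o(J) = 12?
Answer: 36864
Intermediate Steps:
U(K, N) = -4 + K + N
D(Y) = Y*(-3 + Y) (D(Y) = (-4 + Y + 1)*Y = (-3 + Y)*Y = Y*(-3 + Y))
(o(-8) + D(-12))**2 = (12 - 12*(-3 - 12))**2 = (12 - 12*(-15))**2 = (12 + 180)**2 = 192**2 = 36864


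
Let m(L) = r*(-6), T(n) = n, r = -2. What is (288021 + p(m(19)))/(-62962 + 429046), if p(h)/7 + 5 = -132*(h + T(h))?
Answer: 132905/183042 ≈ 0.72609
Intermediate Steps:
m(L) = 12 (m(L) = -2*(-6) = 12)
p(h) = -35 - 1848*h (p(h) = -35 + 7*(-132*(h + h)) = -35 + 7*(-264*h) = -35 - 1848*h)
(288021 + p(m(19)))/(-62962 + 429046) = (288021 + (-35 - 1848*12))/(-62962 + 429046) = (288021 + (-35 - 22176))/366084 = (288021 - 22211)*(1/366084) = 265810*(1/366084) = 132905/183042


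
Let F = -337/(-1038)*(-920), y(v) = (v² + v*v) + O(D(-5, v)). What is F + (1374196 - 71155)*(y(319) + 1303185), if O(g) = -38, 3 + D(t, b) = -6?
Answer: 1018927518187631/519 ≈ 1.9633e+12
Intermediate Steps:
D(t, b) = -9 (D(t, b) = -3 - 6 = -9)
y(v) = -38 + 2*v² (y(v) = (v² + v*v) - 38 = (v² + v²) - 38 = 2*v² - 38 = -38 + 2*v²)
F = -155020/519 (F = -337*(-1/1038)*(-920) = (337/1038)*(-920) = -155020/519 ≈ -298.69)
F + (1374196 - 71155)*(y(319) + 1303185) = -155020/519 + (1374196 - 71155)*((-38 + 2*319²) + 1303185) = -155020/519 + 1303041*((-38 + 2*101761) + 1303185) = -155020/519 + 1303041*((-38 + 203522) + 1303185) = -155020/519 + 1303041*(203484 + 1303185) = -155020/519 + 1303041*1506669 = -155020/519 + 1963251480429 = 1018927518187631/519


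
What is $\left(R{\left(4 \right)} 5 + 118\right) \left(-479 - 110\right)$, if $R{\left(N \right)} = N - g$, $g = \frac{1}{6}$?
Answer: $- \frac{484747}{6} \approx -80791.0$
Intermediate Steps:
$g = \frac{1}{6} \approx 0.16667$
$R{\left(N \right)} = - \frac{1}{6} + N$ ($R{\left(N \right)} = N - \frac{1}{6} = - \frac{1}{6} + N$)
$\left(R{\left(4 \right)} 5 + 118\right) \left(-479 - 110\right) = \left(\left(- \frac{1}{6} + 4\right) 5 + 118\right) \left(-479 - 110\right) = \left(\frac{23}{6} \cdot 5 + 118\right) \left(-589\right) = \left(\frac{115}{6} + 118\right) \left(-589\right) = \frac{823}{6} \left(-589\right) = - \frac{484747}{6}$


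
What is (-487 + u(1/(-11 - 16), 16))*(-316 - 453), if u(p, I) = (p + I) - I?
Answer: 10112350/27 ≈ 3.7453e+5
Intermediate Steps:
u(p, I) = p (u(p, I) = (I + p) - I = p)
(-487 + u(1/(-11 - 16), 16))*(-316 - 453) = (-487 + 1/(-11 - 16))*(-316 - 453) = (-487 + 1/(-27))*(-769) = (-487 - 1/27)*(-769) = -13150/27*(-769) = 10112350/27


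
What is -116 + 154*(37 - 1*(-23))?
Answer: 9124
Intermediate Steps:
-116 + 154*(37 - 1*(-23)) = -116 + 154*(37 + 23) = -116 + 154*60 = -116 + 9240 = 9124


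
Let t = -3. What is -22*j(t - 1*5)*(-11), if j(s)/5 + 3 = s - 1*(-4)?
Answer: -8470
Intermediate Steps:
j(s) = 5 + 5*s (j(s) = -15 + 5*(s - 1*(-4)) = -15 + 5*(s + 4) = -15 + 5*(4 + s) = -15 + (20 + 5*s) = 5 + 5*s)
-22*j(t - 1*5)*(-11) = -22*(5 + 5*(-3 - 1*5))*(-11) = -22*(5 + 5*(-3 - 5))*(-11) = -22*(5 + 5*(-8))*(-11) = -22*(5 - 40)*(-11) = -22*(-35)*(-11) = 770*(-11) = -8470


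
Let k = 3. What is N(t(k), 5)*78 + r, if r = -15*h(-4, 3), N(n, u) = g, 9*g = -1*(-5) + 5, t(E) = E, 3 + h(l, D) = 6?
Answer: 125/3 ≈ 41.667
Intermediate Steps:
h(l, D) = 3 (h(l, D) = -3 + 6 = 3)
g = 10/9 (g = (-1*(-5) + 5)/9 = (5 + 5)/9 = (⅑)*10 = 10/9 ≈ 1.1111)
N(n, u) = 10/9
r = -45 (r = -15*3 = -45)
N(t(k), 5)*78 + r = (10/9)*78 - 45 = 260/3 - 45 = 125/3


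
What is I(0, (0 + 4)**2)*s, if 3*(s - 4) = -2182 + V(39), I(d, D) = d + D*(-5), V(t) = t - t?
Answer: 173600/3 ≈ 57867.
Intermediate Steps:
V(t) = 0
I(d, D) = d - 5*D
s = -2170/3 (s = 4 + (-2182 + 0)/3 = 4 + (1/3)*(-2182) = 4 - 2182/3 = -2170/3 ≈ -723.33)
I(0, (0 + 4)**2)*s = (0 - 5*(0 + 4)**2)*(-2170/3) = (0 - 5*4**2)*(-2170/3) = (0 - 5*16)*(-2170/3) = (0 - 80)*(-2170/3) = -80*(-2170/3) = 173600/3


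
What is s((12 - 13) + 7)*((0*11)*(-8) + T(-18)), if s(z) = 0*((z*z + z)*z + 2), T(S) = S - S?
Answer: 0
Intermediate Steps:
T(S) = 0
s(z) = 0 (s(z) = 0*((z² + z)*z + 2) = 0*((z + z²)*z + 2) = 0*(z*(z + z²) + 2) = 0*(2 + z*(z + z²)) = 0)
s((12 - 13) + 7)*((0*11)*(-8) + T(-18)) = 0*((0*11)*(-8) + 0) = 0*(0*(-8) + 0) = 0*(0 + 0) = 0*0 = 0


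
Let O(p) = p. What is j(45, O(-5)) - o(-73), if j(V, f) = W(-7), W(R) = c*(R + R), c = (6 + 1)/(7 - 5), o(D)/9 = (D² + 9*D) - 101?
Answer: -41188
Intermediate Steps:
o(D) = -909 + 9*D² + 81*D (o(D) = 9*((D² + 9*D) - 101) = 9*(-101 + D² + 9*D) = -909 + 9*D² + 81*D)
c = 7/2 ≈ 3.5000
W(R) = 7*R (W(R) = 7*(R + R)/2 = 7*(2*R)/2 = 7*R)
j(V, f) = -49 (j(V, f) = 7*(-7) = -49)
j(45, O(-5)) - o(-73) = -49 - (-909 + 9*(-73)² + 81*(-73)) = -49 - (-909 + 9*5329 - 5913) = -49 - (-909 + 47961 - 5913) = -49 - 1*41139 = -49 - 41139 = -41188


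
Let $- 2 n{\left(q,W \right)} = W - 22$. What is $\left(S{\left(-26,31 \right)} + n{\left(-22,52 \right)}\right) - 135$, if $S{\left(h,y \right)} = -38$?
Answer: $-188$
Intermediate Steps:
$n{\left(q,W \right)} = 11 - \frac{W}{2}$ ($n{\left(q,W \right)} = - \frac{W - 22}{2} = - \frac{-22 + W}{2} = 11 - \frac{W}{2}$)
$\left(S{\left(-26,31 \right)} + n{\left(-22,52 \right)}\right) - 135 = \left(-38 + \left(11 - 26\right)\right) - 135 = \left(-38 - 15\right) - 135 = -53 - 135 = -188$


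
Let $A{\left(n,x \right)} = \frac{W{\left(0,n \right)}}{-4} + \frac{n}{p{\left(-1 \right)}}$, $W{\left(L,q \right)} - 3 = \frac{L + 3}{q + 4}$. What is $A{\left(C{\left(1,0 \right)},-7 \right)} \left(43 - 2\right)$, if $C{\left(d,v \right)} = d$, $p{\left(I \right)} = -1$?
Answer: $- \frac{779}{10} \approx -77.9$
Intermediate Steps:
$W{\left(L,q \right)} = 3 + \frac{3 + L}{4 + q}$ ($W{\left(L,q \right)} = 3 + \frac{L + 3}{q + 4} = 3 + \frac{3 + L}{4 + q}$)
$A{\left(n,x \right)} = - n - \frac{15 + 3 n}{4 \left(4 + n\right)}$ ($A{\left(n,x \right)} = \frac{\frac{1}{4 + n} \left(15 + 0 + 3 n\right)}{-4} + \frac{n}{-1} = \frac{15 + 3 n}{4 + n} \left(- \frac{1}{4}\right) + n \left(-1\right) = - \frac{15 + 3 n}{4 \left(4 + n\right)} - n = - n - \frac{15 + 3 n}{4 \left(4 + n\right)}$)
$A{\left(C{\left(1,0 \right)},-7 \right)} \left(43 - 2\right) = \frac{-15 - 19 - 4 \cdot 1^{2}}{4 \left(4 + 1\right)} \left(43 - 2\right) = \frac{-15 - 19 - 4}{4 \cdot 5} \cdot 41 = \frac{1}{4} \cdot \frac{1}{5} \left(-15 - 19 - 4\right) 41 = \frac{1}{4} \cdot \frac{1}{5} \left(-38\right) 41 = \left(- \frac{19}{10}\right) 41 = - \frac{779}{10}$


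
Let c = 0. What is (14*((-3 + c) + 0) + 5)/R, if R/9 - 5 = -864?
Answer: 37/7731 ≈ 0.0047859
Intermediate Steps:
R = -7731 (R = 45 + 9*(-864) = 45 - 7776 = -7731)
(14*((-3 + c) + 0) + 5)/R = (14*((-3 + 0) + 0) + 5)/(-7731) = (14*(-3 + 0) + 5)*(-1/7731) = (14*(-3) + 5)*(-1/7731) = (-42 + 5)*(-1/7731) = -37*(-1/7731) = 37/7731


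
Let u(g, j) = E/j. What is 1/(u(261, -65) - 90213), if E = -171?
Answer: -65/5863674 ≈ -1.1085e-5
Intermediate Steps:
u(g, j) = -171/j
1/(u(261, -65) - 90213) = 1/(-171/(-65) - 90213) = 1/(-171*(-1/65) - 90213) = 1/(171/65 - 90213) = 1/(-5863674/65) = -65/5863674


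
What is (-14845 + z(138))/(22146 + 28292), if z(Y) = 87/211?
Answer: -1566104/5321209 ≈ -0.29431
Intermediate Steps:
z(Y) = 87/211 (z(Y) = 87*(1/211) = 87/211)
(-14845 + z(138))/(22146 + 28292) = (-14845 + 87/211)/(22146 + 28292) = -3132208/211/50438 = -3132208/211*1/50438 = -1566104/5321209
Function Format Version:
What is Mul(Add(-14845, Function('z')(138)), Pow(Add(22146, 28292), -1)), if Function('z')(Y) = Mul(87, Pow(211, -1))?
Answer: Rational(-1566104, 5321209) ≈ -0.29431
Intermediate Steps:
Function('z')(Y) = Rational(87, 211) (Function('z')(Y) = Mul(87, Rational(1, 211)) = Rational(87, 211))
Mul(Add(-14845, Function('z')(138)), Pow(Add(22146, 28292), -1)) = Mul(Add(-14845, Rational(87, 211)), Pow(Add(22146, 28292), -1)) = Mul(Rational(-3132208, 211), Pow(50438, -1)) = Mul(Rational(-3132208, 211), Rational(1, 50438)) = Rational(-1566104, 5321209)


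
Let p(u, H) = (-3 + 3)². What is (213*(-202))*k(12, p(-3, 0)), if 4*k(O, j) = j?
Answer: 0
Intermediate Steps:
p(u, H) = 0 (p(u, H) = 0² = 0)
k(O, j) = j/4
(213*(-202))*k(12, p(-3, 0)) = (213*(-202))*((¼)*0) = -43026*0 = 0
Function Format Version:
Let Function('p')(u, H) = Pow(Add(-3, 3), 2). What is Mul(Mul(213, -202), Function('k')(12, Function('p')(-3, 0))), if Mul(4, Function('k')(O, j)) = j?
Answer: 0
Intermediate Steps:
Function('p')(u, H) = 0 (Function('p')(u, H) = Pow(0, 2) = 0)
Function('k')(O, j) = Mul(Rational(1, 4), j)
Mul(Mul(213, -202), Function('k')(12, Function('p')(-3, 0))) = Mul(Mul(213, -202), Mul(Rational(1, 4), 0)) = Mul(-43026, 0) = 0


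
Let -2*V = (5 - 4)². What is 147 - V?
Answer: 295/2 ≈ 147.50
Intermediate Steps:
V = -½ (V = -(5 - 4)²/2 = -½*1² = -½*1 = -½ ≈ -0.50000)
147 - V = 147 - 1*(-½) = 147 + ½ = 295/2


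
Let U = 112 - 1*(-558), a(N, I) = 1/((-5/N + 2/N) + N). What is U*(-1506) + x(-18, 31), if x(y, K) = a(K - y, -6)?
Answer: -2419629911/2398 ≈ -1.0090e+6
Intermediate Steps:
a(N, I) = 1/(N - 3/N) (a(N, I) = 1/(-3/N + N) = 1/(N - 3/N))
x(y, K) = (K - y)/(-3 + (K - y)²)
U = 670 (U = 112 + 558 = 670)
U*(-1506) + x(-18, 31) = 670*(-1506) + (31 - 1*(-18))/(-3 + (31 - 1*(-18))²) = -1009020 + (31 + 18)/(-3 + (31 + 18)²) = -1009020 + 49/(-3 + 49²) = -1009020 + 49/(-3 + 2401) = -1009020 + 49/2398 = -2419629911/2398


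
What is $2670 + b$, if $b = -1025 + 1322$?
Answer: $2967$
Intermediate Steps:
$b = 297$
$2670 + b = 2670 + 297 = 2967$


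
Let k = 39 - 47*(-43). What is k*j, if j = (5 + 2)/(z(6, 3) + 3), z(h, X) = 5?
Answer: 3605/2 ≈ 1802.5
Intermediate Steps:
j = 7/8 (j = (5 + 2)/(5 + 3) = 7/8 ≈ 0.87500)
k = 2060 (k = 39 + 2021 = 2060)
k*j = 2060*(7/8) = 3605/2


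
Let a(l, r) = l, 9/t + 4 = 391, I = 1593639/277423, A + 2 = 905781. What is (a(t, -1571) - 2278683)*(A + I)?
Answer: -24621801692500133408/11929189 ≈ -2.0640e+12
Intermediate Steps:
A = 905779 (A = -2 + 905781 = 905779)
I = 1593639/277423 (I = 1593639*(1/277423) = 1593639/277423 ≈ 5.7444)
t = 1/43 (t = 9/(-4 + 391) = 9/387 = 9*(1/387) = 1/43 ≈ 0.023256)
(a(t, -1571) - 2278683)*(A + I) = (1/43 - 2278683)*(905779 + 1593639/277423) = -97983368/43*251285521156/277423 = -24621801692500133408/11929189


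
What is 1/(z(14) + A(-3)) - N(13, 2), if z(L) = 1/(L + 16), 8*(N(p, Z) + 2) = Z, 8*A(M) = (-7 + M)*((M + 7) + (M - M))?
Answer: 923/596 ≈ 1.5487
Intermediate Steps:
A(M) = (-7 + M)*(7 + M)/8 (A(M) = ((-7 + M)*((M + 7) + (M - M)))/8 = ((-7 + M)*((7 + M) + 0))/8 = ((-7 + M)*(7 + M))/8 = (-7 + M)*(7 + M)/8)
N(p, Z) = -2 + Z/8
z(L) = 1/(16 + L)
1/(z(14) + A(-3)) - N(13, 2) = 1/(1/(16 + 14) + (-49/8 + (1/8)*(-3)**2)) - (-2 + (1/8)*2) = 1/(1/30 + (-49/8 + (1/8)*9)) - (-2 + 1/4) = 1/(1/30 + (-49/8 + 9/8)) - 1*(-7/4) = 1/(1/30 - 5) + 7/4 = 1/(-149/30) + 7/4 = -30/149 + 7/4 = 923/596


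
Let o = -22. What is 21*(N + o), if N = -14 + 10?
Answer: -546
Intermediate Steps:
N = -4
21*(N + o) = 21*(-4 - 22) = 21*(-26) = -546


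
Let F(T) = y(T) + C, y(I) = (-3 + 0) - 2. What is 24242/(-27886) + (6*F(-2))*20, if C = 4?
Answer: -1685281/13943 ≈ -120.87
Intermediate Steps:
y(I) = -5 (y(I) = -3 - 2 = -5)
F(T) = -1 (F(T) = -5 + 4 = -1)
24242/(-27886) + (6*F(-2))*20 = 24242/(-27886) + (6*(-1))*20 = 24242*(-1/27886) - 6*20 = -12121/13943 - 120 = -1685281/13943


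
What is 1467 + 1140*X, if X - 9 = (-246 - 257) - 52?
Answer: -620973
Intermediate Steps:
X = -546 (X = 9 + ((-246 - 257) - 52) = 9 + (-503 - 52) = 9 - 555 = -546)
1467 + 1140*X = 1467 + 1140*(-546) = 1467 - 622440 = -620973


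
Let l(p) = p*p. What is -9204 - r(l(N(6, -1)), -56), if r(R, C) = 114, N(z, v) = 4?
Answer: -9318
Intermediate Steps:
l(p) = p**2
-9204 - r(l(N(6, -1)), -56) = -9204 - 1*114 = -9204 - 114 = -9318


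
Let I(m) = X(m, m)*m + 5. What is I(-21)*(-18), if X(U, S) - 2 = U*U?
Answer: 167364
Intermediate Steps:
X(U, S) = 2 + U² (X(U, S) = 2 + U*U = 2 + U²)
I(m) = 5 + m*(2 + m²) (I(m) = (2 + m²)*m + 5 = m*(2 + m²) + 5 = 5 + m*(2 + m²))
I(-21)*(-18) = (5 - 21*(2 + (-21)²))*(-18) = (5 - 21*(2 + 441))*(-18) = (5 - 21*443)*(-18) = (5 - 9303)*(-18) = -9298*(-18) = 167364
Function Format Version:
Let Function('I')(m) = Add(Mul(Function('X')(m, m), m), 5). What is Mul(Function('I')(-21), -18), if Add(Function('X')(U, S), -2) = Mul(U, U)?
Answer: 167364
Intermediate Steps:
Function('X')(U, S) = Add(2, Pow(U, 2)) (Function('X')(U, S) = Add(2, Mul(U, U)) = Add(2, Pow(U, 2)))
Function('I')(m) = Add(5, Mul(m, Add(2, Pow(m, 2)))) (Function('I')(m) = Add(Mul(Add(2, Pow(m, 2)), m), 5) = Add(Mul(m, Add(2, Pow(m, 2))), 5) = Add(5, Mul(m, Add(2, Pow(m, 2)))))
Mul(Function('I')(-21), -18) = Mul(Add(5, Mul(-21, Add(2, Pow(-21, 2)))), -18) = Mul(Add(5, Mul(-21, Add(2, 441))), -18) = Mul(Add(5, Mul(-21, 443)), -18) = Mul(Add(5, -9303), -18) = Mul(-9298, -18) = 167364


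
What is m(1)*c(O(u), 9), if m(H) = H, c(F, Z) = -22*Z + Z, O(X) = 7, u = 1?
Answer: -189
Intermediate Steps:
c(F, Z) = -21*Z
m(1)*c(O(u), 9) = 1*(-21*9) = 1*(-189) = -189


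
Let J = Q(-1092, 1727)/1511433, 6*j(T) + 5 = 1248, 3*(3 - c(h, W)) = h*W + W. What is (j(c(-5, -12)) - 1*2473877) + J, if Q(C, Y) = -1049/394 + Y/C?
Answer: -804302646190813831/325145512692 ≈ -2.4737e+6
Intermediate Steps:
c(h, W) = 3 - W/3 - W*h/3 (c(h, W) = 3 - (h*W + W)/3 = 3 - (W*h + W)/3 = 3 - (W + W*h)/3 = 3 + (-W/3 - W*h/3) = 3 - W/3 - W*h/3)
j(T) = 1243/6 (j(T) = -⅚ + (⅙)*1248 = -⅚ + 208 = 1243/6)
Q(C, Y) = -1049/394 + Y/C (Q(C, Y) = -1049*1/394 + Y/C = -1049/394 + Y/C)
J = -912973/325145512692 (J = (-1049/394 + 1727/(-1092))/1511433 = (-1049/394 + 1727*(-1/1092))*(1/1511433) = (-1049/394 - 1727/1092)*(1/1511433) = -912973/215124*1/1511433 = -912973/325145512692 ≈ -2.8079e-6)
(j(c(-5, -12)) - 1*2473877) + J = (1243/6 - 1*2473877) - 912973/325145512692 = (1243/6 - 2473877) - 912973/325145512692 = -14842019/6 - 912973/325145512692 = -804302646190813831/325145512692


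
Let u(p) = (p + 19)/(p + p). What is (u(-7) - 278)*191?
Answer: -372832/7 ≈ -53262.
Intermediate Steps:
u(p) = (19 + p)/(2*p) (u(p) = (19 + p)/((2*p)) = (19 + p)*(1/(2*p)) = (19 + p)/(2*p))
(u(-7) - 278)*191 = ((1/2)*(19 - 7)/(-7) - 278)*191 = ((1/2)*(-1/7)*12 - 278)*191 = (-6/7 - 278)*191 = -1952/7*191 = -372832/7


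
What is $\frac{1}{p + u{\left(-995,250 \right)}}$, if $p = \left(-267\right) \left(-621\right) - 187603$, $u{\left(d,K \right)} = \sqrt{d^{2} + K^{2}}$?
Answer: $- \frac{21796}{474013091} - \frac{5 \sqrt{42101}}{474013091} \approx -4.8146 \cdot 10^{-5}$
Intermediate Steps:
$u{\left(d,K \right)} = \sqrt{K^{2} + d^{2}}$
$p = -21796$ ($p = 165807 - 187603 = -21796$)
$\frac{1}{p + u{\left(-995,250 \right)}} = \frac{1}{-21796 + \sqrt{250^{2} + \left(-995\right)^{2}}} = \frac{1}{-21796 + \sqrt{62500 + 990025}} = \frac{1}{-21796 + \sqrt{1052525}} = \frac{1}{-21796 + 5 \sqrt{42101}}$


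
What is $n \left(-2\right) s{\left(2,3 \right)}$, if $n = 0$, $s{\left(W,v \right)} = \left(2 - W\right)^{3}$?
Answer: $0$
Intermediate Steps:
$n \left(-2\right) s{\left(2,3 \right)} = 0 \left(-2\right) \left(- \left(-2 + 2\right)^{3}\right) = 0 \left(- 0^{3}\right) = 0 \left(\left(-1\right) 0\right) = 0 \cdot 0 = 0$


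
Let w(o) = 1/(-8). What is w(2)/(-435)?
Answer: 1/3480 ≈ 0.00028736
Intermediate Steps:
w(o) = -⅛
w(2)/(-435) = -⅛/(-435) = -⅛*(-1/435) = 1/3480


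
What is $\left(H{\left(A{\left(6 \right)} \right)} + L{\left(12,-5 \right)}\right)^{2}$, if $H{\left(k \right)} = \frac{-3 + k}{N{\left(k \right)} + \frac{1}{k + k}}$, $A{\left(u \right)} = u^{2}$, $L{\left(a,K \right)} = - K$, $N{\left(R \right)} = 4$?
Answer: $\frac{14600041}{83521} \approx 174.81$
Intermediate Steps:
$H{\left(k \right)} = \frac{-3 + k}{4 + \frac{1}{2 k}}$ ($H{\left(k \right)} = \frac{-3 + k}{4 + \frac{1}{k + k}} = \frac{-3 + k}{4 + \frac{1}{2 k}}$)
$\left(H{\left(A{\left(6 \right)} \right)} + L{\left(12,-5 \right)}\right)^{2} = \left(\frac{2 \cdot 6^{2} \left(-3 + 6^{2}\right)}{1 + 8 \cdot 6^{2}} - -5\right)^{2} = \left(2 \cdot 36 \frac{1}{1 + 8 \cdot 36} \left(-3 + 36\right) + 5\right)^{2} = \left(2 \cdot 36 \frac{1}{1 + 288} \cdot 33 + 5\right)^{2} = \left(2 \cdot 36 \cdot \frac{1}{289} \cdot 33 + 5\right)^{2} = \left(\frac{2376}{289} + 5\right)^{2} = \left(\frac{3821}{289}\right)^{2} = \frac{14600041}{83521}$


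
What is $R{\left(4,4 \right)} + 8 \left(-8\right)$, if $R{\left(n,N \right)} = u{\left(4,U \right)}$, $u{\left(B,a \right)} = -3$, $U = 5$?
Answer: $-67$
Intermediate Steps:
$R{\left(n,N \right)} = -3$
$R{\left(4,4 \right)} + 8 \left(-8\right) = -3 + 8 \left(-8\right) = -3 - 64 = -67$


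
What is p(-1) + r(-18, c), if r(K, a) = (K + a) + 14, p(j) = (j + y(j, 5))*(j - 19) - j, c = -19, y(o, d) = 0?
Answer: -2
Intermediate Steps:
p(j) = -j + j*(-19 + j) (p(j) = (j + 0)*(j - 19) - j = j*(-19 + j) - j = -j + j*(-19 + j))
r(K, a) = 14 + K + a
p(-1) + r(-18, c) = -(-20 - 1) + (14 - 18 - 19) = -1*(-21) - 23 = 21 - 23 = -2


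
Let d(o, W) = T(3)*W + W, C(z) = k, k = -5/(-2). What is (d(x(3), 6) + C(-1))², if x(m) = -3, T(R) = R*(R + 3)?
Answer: 54289/4 ≈ 13572.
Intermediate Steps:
k = 5/2 (k = -5*(-½) = 5/2 ≈ 2.5000)
T(R) = R*(3 + R)
C(z) = 5/2
d(o, W) = 19*W (d(o, W) = (3*(3 + 3))*W + W = (3*6)*W + W = 18*W + W = 19*W)
(d(x(3), 6) + C(-1))² = (19*6 + 5/2)² = (114 + 5/2)² = (233/2)² = 54289/4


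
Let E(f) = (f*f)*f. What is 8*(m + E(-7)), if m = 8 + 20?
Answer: -2520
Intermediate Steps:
m = 28
E(f) = f³ (E(f) = f²*f = f³)
8*(m + E(-7)) = 8*(28 + (-7)³) = 8*(28 - 343) = 8*(-315) = -2520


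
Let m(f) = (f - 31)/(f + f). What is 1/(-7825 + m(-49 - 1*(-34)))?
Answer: -15/117352 ≈ -0.00012782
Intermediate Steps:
m(f) = (-31 + f)/(2*f) (m(f) = (-31 + f)/((2*f)) = (-31 + f)*(1/(2*f)) = (-31 + f)/(2*f))
1/(-7825 + m(-49 - 1*(-34))) = 1/(-7825 + (-31 + (-49 - 1*(-34)))/(2*(-49 - 1*(-34)))) = 1/(-7825 + (-31 + (-49 + 34))/(2*(-49 + 34))) = 1/(-7825 + (1/2)*(-31 - 15)/(-15)) = 1/(-7825 + (1/2)*(-1/15)*(-46)) = 1/(-7825 + 23/15) = 1/(-117352/15) = -15/117352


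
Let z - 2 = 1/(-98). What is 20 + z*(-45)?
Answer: -6815/98 ≈ -69.541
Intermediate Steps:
z = 195/98 (z = 2 + 1/(-98) = 2 - 1/98 = 195/98 ≈ 1.9898)
20 + z*(-45) = 20 + (195/98)*(-45) = 20 - 8775/98 = -6815/98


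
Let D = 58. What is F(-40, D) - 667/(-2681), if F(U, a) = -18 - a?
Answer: -203089/2681 ≈ -75.751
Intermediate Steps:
F(-40, D) - 667/(-2681) = (-18 - 1*58) - 667/(-2681) = (-18 - 58) - 667*(-1)/2681 = -76 - 1*(-667/2681) = -76 + 667/2681 = -203089/2681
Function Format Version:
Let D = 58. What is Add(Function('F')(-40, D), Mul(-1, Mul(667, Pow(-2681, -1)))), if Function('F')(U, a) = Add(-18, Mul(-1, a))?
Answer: Rational(-203089, 2681) ≈ -75.751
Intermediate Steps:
Add(Function('F')(-40, D), Mul(-1, Mul(667, Pow(-2681, -1)))) = Add(Add(-18, Mul(-1, 58)), Mul(-1, Mul(667, Pow(-2681, -1)))) = Add(Add(-18, -58), Mul(-1, Mul(667, Rational(-1, 2681)))) = Add(-76, Mul(-1, Rational(-667, 2681))) = Add(-76, Rational(667, 2681)) = Rational(-203089, 2681)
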